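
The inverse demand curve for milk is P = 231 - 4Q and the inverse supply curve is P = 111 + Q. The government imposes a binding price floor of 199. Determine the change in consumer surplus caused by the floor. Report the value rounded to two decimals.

-1024.00

Without the control, 231 - 4Q = 111 + Q so Q* = 24 and P* = 135.
At the floor price 199, quantity demanded is (231 - 199)/4 = 8; demand is the short side, so Q = 8 trades at P = 199.
CS goes from (1/2)(24)(96) = 1152 to 128 (computed as (231 - 199)(8) - (1/2)(4)(8)^2), a change of -1024.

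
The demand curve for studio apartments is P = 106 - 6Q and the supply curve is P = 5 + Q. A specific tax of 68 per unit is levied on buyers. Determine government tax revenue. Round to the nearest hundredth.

320.57

Pre-tax equilibrium: 106 - 6Q = 5 + Q gives Q* = 14.4286, P* = 19.4286.
A tax on buyers shifts demand down by 68: (106 - 68) - 6Q = 5 + Q, so Q_t = 4.7143. Buyers pay P_b = 77.7143; sellers receive P_s = P_b - 68 = 9.7143.
Tax revenue = t x Q_t = 68 x 4.7143 = 320.5714.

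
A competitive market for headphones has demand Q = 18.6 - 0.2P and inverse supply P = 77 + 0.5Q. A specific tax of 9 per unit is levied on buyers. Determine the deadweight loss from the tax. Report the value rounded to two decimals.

7.36

Rewriting demand in inverse form: P = 93 - 5Q.
Without the tax, 93 - 5Q = 77 + 0.5Q so Q* = 2.9091 and P* = 78.4545.
With the tax, buyers' net willingness to pay falls by 9: (93 - 9) - 5Q = 77 + 0.5Q, so Q_t = 1.2727. Buyers pay P_b = 86.6364; sellers receive P_s = P_b - 9 = 77.6364.
Deadweight loss is the triangle between the curves from Q_t to Q*: (1/2)(2.9091 - 1.2727)(9) = 7.3636.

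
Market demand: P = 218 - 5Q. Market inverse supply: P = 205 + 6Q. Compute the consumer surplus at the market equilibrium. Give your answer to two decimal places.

3.49

Equilibrium: 218 - 5Q = 205 + 6Q, so Q* = 1.1818 and P* = 212.0909.
The demand choke price is 218, so CS = (1/2)(Q*)(218 - P*) = (1/2)(1.1818)(5.9091) = 3.4917.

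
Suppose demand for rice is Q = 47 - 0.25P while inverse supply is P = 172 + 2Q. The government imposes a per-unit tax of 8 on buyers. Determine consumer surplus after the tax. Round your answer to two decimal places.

Rewriting demand in inverse form: P = 188 - 4Q.
Without the tax, 188 - 4Q = 172 + 2Q so Q* = 2.6667 and P* = 177.3333.
With the tax, buyers' net willingness to pay falls by 8: (188 - 8) - 4Q = 172 + 2Q, so Q_t = 1.3333. Buyers pay P_b = 182.6667; sellers receive P_s = P_b - 8 = 174.6667.
CS = (1/2)(Q_t)(188 - P_b) = (1/2)(1.3333)(5.3333) = 3.5556.

3.56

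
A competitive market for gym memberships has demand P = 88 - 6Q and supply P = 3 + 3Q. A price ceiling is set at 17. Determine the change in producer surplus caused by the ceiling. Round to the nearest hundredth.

-101.13

Free-market equilibrium: 88 - 6Q = 3 + 3Q gives Q* = 9.4444, P* = 31.3333.
At P = 17, sellers supply (17 - 3)/3 = 4.6667 while buyers want more, so the quantity traded is 4.6667 at price 17.
PS goes from (1/2)(9.4444)(28.3333) = 133.7963 to 32.6667 (computed as (17 - 3)(4.6667) - (1/2)(3)(4.6667)^2), a change of -101.1296.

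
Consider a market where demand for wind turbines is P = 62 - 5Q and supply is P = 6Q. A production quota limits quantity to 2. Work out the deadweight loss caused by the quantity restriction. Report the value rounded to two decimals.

Without the quota, 62 - 5Q = 6Q gives Q* = 5.6364.
At Q = 2 the demand price is 62 - 5(2) = 52 and the supply price is 0 + 6(2) = 12.
DWL = (1/2)(gap between curves at 2) x (Q* - 2) = (1/2)(40)(3.6364) = 72.7273.

72.73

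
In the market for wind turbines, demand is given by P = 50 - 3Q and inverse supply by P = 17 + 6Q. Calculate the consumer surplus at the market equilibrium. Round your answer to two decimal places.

Equilibrium: 50 - 3Q = 17 + 6Q, so Q* = 3.6667 and P* = 39.
CS is the area between the demand curve and P* from 0 to Q*: (1/2)(3.6667)(11) = 20.1667.

20.17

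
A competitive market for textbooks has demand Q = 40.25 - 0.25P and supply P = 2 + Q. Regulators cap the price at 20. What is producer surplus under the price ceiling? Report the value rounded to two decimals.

Rewriting demand in inverse form: P = 161 - 4Q.
Without the control, 161 - 4Q = 2 + Q so Q* = 31.8 and P* = 33.8.
At the ceiling price 20, quantity supplied is (20 - 2)/1 = 18; supply is the short side, so Q = 18 trades at P = 20.
PS is the triangle above supply below 20: (1/2)(18)(20 - 2) = 162.

162.00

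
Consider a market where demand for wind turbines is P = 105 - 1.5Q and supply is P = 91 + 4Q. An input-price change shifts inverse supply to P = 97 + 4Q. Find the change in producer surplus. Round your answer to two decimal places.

-8.73

Initial equilibrium: Q_0 = 2.5455, P_0 = 101.1818; CS_0 = (1/2)(2.5455)(3.8182) = 4.8595, PS_0 = (1/2)(2.5455)(10.1818) = 12.9587.
New equilibrium: 105 - 1.5Q = 97 + 4Q gives Q_1 = 1.4545, P_1 = 102.8182; CS_1 = 1.5868, PS_1 = 4.2314.
Change in producer surplus = 4.2314 - 12.9587 = -8.7273.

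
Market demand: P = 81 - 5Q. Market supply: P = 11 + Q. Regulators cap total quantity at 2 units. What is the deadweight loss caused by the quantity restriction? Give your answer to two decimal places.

Without the quota, 81 - 5Q = 11 + Q gives Q* = 11.6667.
At Q = 2 the demand price is 81 - 5(2) = 71 and the supply price is 11 + (2) = 13.
DWL = (1/2)(gap between curves at 2) x (Q* - 2) = (1/2)(58)(9.6667) = 280.3333.

280.33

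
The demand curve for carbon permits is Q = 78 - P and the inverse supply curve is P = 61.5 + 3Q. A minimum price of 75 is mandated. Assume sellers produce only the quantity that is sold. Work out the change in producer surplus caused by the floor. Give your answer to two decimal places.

1.48

Rewriting demand in inverse form: P = 78 - Q.
Without the control, 78 - Q = 61.5 + 3Q so Q* = 4.125 and P* = 73.875.
At P = 75, buyers demand (78 - 75)/1 = 3 while sellers would supply more, so the quantity traded is 3 at price 75.
PS goes from (1/2)(4.125)(12.375) = 25.5234 to 27 (computed as (75 - 61.5)(3) - (1/2)(3)(3)^2), a change of 1.4766.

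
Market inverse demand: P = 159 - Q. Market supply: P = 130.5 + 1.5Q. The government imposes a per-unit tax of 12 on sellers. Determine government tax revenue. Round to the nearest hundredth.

Without the tax, 159 - Q = 130.5 + 1.5Q so Q* = 11.4 and P* = 147.6.
With the tax, sellers need 12 more per unit: 159 - Q = 130.5 + 1.5Q + 12, so Q_t = 6.6. Buyers pay P_b = 152.4; sellers receive P_s = P_b - 12 = 140.4.
Tax revenue = t x Q_t = 12 x 6.6 = 79.2.

79.20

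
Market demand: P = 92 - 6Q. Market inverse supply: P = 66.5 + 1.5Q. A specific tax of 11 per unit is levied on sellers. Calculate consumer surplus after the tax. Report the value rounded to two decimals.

11.21

Without the tax, 92 - 6Q = 66.5 + 1.5Q so Q* = 3.4 and P* = 71.6.
A tax on sellers shifts supply up by 11: 92 - 6Q = 66.5 + 1.5Q + 11, so Q_t = 1.9333. Buyers pay P_b = 80.4; sellers receive P_s = P_b - 11 = 69.4.
Consumer surplus is the triangle under demand above P_b: (1/2)(1.9333)(92 - 80.4) = 11.2133.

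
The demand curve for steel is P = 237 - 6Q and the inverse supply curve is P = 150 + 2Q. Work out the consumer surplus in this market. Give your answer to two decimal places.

Setting demand equal to supply, 87 = 8Q, so Q* = 10.875 and P* = 171.75.
CS is the area between the demand curve and P* from 0 to Q*: (1/2)(10.875)(65.25) = 354.7969.

354.80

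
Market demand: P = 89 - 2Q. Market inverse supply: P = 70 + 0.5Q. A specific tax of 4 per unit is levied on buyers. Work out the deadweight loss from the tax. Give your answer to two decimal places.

3.20

Without the tax, 89 - 2Q = 70 + 0.5Q so Q* = 7.6 and P* = 73.8.
With the tax, buyers' net willingness to pay falls by 4: (89 - 4) - 2Q = 70 + 0.5Q, so Q_t = 6. Buyers pay P_b = 77; sellers receive P_s = P_b - 4 = 73.
Deadweight loss is the triangle between the curves from Q_t to Q*: (1/2)(7.6 - 6)(4) = 3.2.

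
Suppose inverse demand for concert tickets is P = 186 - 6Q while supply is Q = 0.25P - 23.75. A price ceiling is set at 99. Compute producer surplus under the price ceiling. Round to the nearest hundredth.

2.00

Rewriting supply in inverse form: P = 95 + 4Q.
Without the control, 186 - 6Q = 95 + 4Q so Q* = 9.1 and P* = 131.4.
At P = 99, sellers supply (99 - 95)/4 = 1 while buyers want more, so the quantity traded is 1 at price 99.
PS is the triangle above supply below 99: (1/2)(1)(99 - 95) = 2.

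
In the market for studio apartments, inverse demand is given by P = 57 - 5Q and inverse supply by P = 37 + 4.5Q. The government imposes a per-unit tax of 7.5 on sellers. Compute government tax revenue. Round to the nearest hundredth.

Without the tax, 57 - 5Q = 37 + 4.5Q so Q* = 2.1053 and P* = 46.4737.
A tax on sellers shifts supply up by 7.5: 57 - 5Q = 37 + 4.5Q + 7.5, so Q_t = 1.3158. Buyers pay P_b = 50.4211; sellers receive P_s = P_b - 7.5 = 42.9211.
Revenue is the tax times quantity traded: 7.5 x 1.3158 = 9.8684.

9.87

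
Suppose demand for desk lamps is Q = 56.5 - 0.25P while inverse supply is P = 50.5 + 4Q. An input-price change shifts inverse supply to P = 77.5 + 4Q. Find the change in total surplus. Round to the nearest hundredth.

Rewriting demand in inverse form: P = 226 - 4Q.
Initial equilibrium: Q_0 = 21.9375, P_0 = 138.25; CS_0 = (1/2)(21.9375)(87.75) = 962.5078, PS_0 = (1/2)(21.9375)(87.75) = 962.5078.
New equilibrium: 226 - 4Q = 77.5 + 4Q gives Q_1 = 18.5625, P_1 = 151.75; CS_1 = 689.1328, PS_1 = 689.1328.
Change in total surplus = (689.1328 + 689.1328) - (962.5078 + 962.5078) = -546.75.

-546.75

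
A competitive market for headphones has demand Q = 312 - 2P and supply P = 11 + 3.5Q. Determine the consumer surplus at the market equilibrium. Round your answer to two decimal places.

Rewriting demand in inverse form: P = 156 - 0.5Q.
Equilibrium: 156 - 0.5Q = 11 + 3.5Q, so Q* = 36.25 and P* = 137.875.
The demand choke price is 156, so CS = (1/2)(Q*)(156 - P*) = (1/2)(36.25)(18.125) = 328.5156.

328.52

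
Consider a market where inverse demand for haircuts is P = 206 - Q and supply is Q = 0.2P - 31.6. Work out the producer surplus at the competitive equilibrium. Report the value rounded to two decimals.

Rewriting supply in inverse form: P = 158 + 5Q.
Set 206 - Q = 158 + 5Q, which gives 48 = 6Q, so Q* = 8 and P* = 206 - (8) = 198.
The supply curve's price intercept is 158, so PS = (1/2)(Q*)(P* - 158) = (1/2)(8)(40) = 160.

160.00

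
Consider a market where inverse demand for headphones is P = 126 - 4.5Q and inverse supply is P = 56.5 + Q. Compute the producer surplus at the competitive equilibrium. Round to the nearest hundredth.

Setting demand equal to supply, 69.5 = 5.5Q, so Q* = 12.6364 and P* = 69.1364.
Producer surplus is the triangle above supply below P*: (1/2)(12.6364)(69.1364 - 56.5) = (1/2)(12.6364)(12.6364) = 79.8388.

79.84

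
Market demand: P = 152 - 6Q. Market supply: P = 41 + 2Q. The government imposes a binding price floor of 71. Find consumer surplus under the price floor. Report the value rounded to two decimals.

Without the control, 152 - 6Q = 41 + 2Q so Q* = 13.875 and P* = 68.75.
At P = 71, buyers demand (152 - 71)/6 = 13.5 while sellers would supply more, so the quantity traded is 13.5 at price 71.
CS is the triangle under demand above 71: (1/2)(13.5)(152 - 71) = 546.75.

546.75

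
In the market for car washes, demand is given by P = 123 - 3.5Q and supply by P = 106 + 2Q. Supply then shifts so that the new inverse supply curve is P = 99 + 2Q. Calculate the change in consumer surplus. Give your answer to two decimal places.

Initial equilibrium: Q_0 = 3.0909, P_0 = 112.1818; CS_0 = (1/2)(3.0909)(10.8182) = 16.719, PS_0 = (1/2)(3.0909)(6.1818) = 9.5537.
New equilibrium: 123 - 3.5Q = 99 + 2Q gives Q_1 = 4.3636, P_1 = 107.7273; CS_1 = 33.3223, PS_1 = 19.0413.
Change in consumer surplus = 33.3223 - 16.719 = 16.6033.

16.60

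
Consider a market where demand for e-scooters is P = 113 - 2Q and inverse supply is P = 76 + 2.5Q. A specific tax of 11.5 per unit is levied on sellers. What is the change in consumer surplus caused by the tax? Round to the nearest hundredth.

-35.49

Without the tax, 113 - 2Q = 76 + 2.5Q so Q* = 8.2222 and P* = 96.5556.
With the tax, sellers need 11.5 more per unit: 113 - 2Q = 76 + 2.5Q + 11.5, so Q_t = 5.6667. Buyers pay P_b = 101.6667; sellers receive P_s = P_b - 11.5 = 90.1667.
Consumers lose the trapezoid between P* and P_b out to Q_t plus the triangle from Q_t to Q*: change in CS = 32.1111 - 67.6049 = -35.4938.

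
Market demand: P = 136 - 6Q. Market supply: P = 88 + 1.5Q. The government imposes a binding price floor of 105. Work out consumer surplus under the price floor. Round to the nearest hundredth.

80.08

Free-market equilibrium: 136 - 6Q = 88 + 1.5Q gives Q* = 6.4, P* = 97.6.
At the floor price 105, quantity demanded is (136 - 105)/6 = 5.1667; demand is the short side, so Q = 5.1667 trades at P = 105.
CS is the triangle under demand above 105: (1/2)(5.1667)(136 - 105) = 80.0833.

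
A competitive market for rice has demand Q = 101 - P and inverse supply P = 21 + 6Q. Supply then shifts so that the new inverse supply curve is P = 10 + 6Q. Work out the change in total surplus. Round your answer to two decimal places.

Rewriting demand in inverse form: P = 101 - Q.
Initial equilibrium: Q_0 = 11.4286, P_0 = 89.5714; CS_0 = (1/2)(11.4286)(11.4286) = 65.3061, PS_0 = (1/2)(11.4286)(68.5714) = 391.8367.
New equilibrium: 101 - Q = 10 + 6Q gives Q_1 = 13, P_1 = 88; CS_1 = 84.5, PS_1 = 507.
Change in total surplus = (84.5 + 507) - (65.3061 + 391.8367) = 134.3571.

134.36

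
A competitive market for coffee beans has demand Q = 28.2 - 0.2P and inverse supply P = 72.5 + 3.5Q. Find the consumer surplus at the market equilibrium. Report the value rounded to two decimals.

162.36

Rewriting demand in inverse form: P = 141 - 5Q.
Set 141 - 5Q = 72.5 + 3.5Q, which gives 68.5 = 8.5Q, so Q* = 8.0588 and P* = 141 - 5(8.0588) = 100.7059.
The demand choke price is 141, so CS = (1/2)(Q*)(141 - P*) = (1/2)(8.0588)(40.2941) = 162.3616.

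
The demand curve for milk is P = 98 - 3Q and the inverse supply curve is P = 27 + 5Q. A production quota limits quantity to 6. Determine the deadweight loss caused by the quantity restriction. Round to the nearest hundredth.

Unrestricted equilibrium: Q* = (98 - 27)/(3 + 5) = 8.875.
At Q = 6 the demand price is 98 - 3(6) = 80 and the supply price is 27 + 5(6) = 57.
DWL = (1/2)(gap between curves at 6) x (Q* - 6) = (1/2)(23)(2.875) = 33.0625.

33.06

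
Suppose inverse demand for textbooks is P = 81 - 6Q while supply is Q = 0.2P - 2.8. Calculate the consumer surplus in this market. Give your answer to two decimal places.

Rewriting supply in inverse form: P = 14 + 5Q.
Set 81 - 6Q = 14 + 5Q, which gives 67 = 11Q, so Q* = 6.0909 and P* = 81 - 6(6.0909) = 44.4545.
CS is the area between the demand curve and P* from 0 to Q*: (1/2)(6.0909)(36.5455) = 111.2975.

111.30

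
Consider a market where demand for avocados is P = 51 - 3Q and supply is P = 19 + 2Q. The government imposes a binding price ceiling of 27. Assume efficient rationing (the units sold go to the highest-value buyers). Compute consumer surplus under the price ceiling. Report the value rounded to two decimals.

72.00

Without the control, 51 - 3Q = 19 + 2Q so Q* = 6.4 and P* = 31.8.
At P = 27, sellers supply (27 - 19)/2 = 4 while buyers want more, so the quantity traded is 4 at price 27.
The demand price at Q = 4 is 39. CS is the trapezoid between demand and 27 over [0, 4]: (1/2)[(51 - 27) + (39 - 27)](4) = 72.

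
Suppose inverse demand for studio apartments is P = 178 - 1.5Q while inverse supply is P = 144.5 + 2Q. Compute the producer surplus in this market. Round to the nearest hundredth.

91.61

Setting demand equal to supply, 33.5 = 3.5Q, so Q* = 9.5714 and P* = 163.6429.
The supply curve's price intercept is 144.5, so PS = (1/2)(Q*)(P* - 144.5) = (1/2)(9.5714)(19.1429) = 91.6122.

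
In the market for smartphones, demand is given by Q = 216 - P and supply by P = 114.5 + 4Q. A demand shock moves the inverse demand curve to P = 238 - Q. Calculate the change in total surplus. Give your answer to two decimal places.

495.00

Rewriting demand in inverse form: P = 216 - Q.
Initial equilibrium: Q_0 = 20.3, P_0 = 195.7; CS_0 = (1/2)(20.3)(20.3) = 206.045, PS_0 = (1/2)(20.3)(81.2) = 824.18.
New equilibrium: 238 - Q = 114.5 + 4Q gives Q_1 = 24.7, P_1 = 213.3; CS_1 = 305.045, PS_1 = 1220.18.
Change in total surplus = (305.045 + 1220.18) - (206.045 + 824.18) = 495.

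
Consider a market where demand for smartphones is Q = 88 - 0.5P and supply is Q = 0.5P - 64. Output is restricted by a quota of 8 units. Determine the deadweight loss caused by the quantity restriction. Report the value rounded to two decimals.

32.00

Rewriting demand in inverse form: P = 176 - 2Q.
Rewriting supply in inverse form: P = 128 + 2Q.
Unrestricted equilibrium: Q* = (176 - 128)/(2 + 2) = 12.
At Q = 8 the demand price is 176 - 2(8) = 160 and the supply price is 128 + 2(8) = 144.
DWL = (1/2)(gap between curves at 8) x (Q* - 8) = (1/2)(16)(4) = 32.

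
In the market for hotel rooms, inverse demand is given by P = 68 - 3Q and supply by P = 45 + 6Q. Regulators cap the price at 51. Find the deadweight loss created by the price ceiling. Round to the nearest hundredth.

Free-market equilibrium: 68 - 3Q = 45 + 6Q gives Q* = 2.5556, P* = 60.3333.
At the ceiling price 51, quantity supplied is (51 - 45)/6 = 1; supply is the short side, so Q = 1 trades at P = 51.
The lost-trades triangle has base Q* - 1 = 1.5556 and height equal to the gap between the curves at Q = 1, which is 65 - 51 = 14. DWL = (1/2)(1.5556)(14) = 10.8889.

10.89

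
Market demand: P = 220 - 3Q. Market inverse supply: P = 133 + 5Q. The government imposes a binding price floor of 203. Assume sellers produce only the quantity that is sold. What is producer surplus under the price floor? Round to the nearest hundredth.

316.39

Free-market equilibrium: 220 - 3Q = 133 + 5Q gives Q* = 10.875, P* = 187.375.
At the floor price 203, quantity demanded is (220 - 203)/3 = 5.6667; demand is the short side, so Q = 5.6667 trades at P = 203.
The supply price at Q = 5.6667 is 161.3333. PS is the trapezoid between 203 and supply over [0, 5.6667]: (1/2)[(203 - 133) + (203 - 161.3333)](5.6667) = 316.3889.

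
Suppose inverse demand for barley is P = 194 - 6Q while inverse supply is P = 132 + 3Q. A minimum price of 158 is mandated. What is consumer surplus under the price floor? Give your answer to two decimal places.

108.00

Free-market equilibrium: 194 - 6Q = 132 + 3Q gives Q* = 6.8889, P* = 152.6667.
At the floor price 158, quantity demanded is (194 - 158)/6 = 6; demand is the short side, so Q = 6 trades at P = 158.
CS is the triangle under demand above 158: (1/2)(6)(194 - 158) = 108.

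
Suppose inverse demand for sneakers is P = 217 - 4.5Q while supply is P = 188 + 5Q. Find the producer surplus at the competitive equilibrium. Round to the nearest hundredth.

Set 217 - 4.5Q = 188 + 5Q, which gives 29 = 9.5Q, so Q* = 3.0526 and P* = 217 - 4.5(3.0526) = 203.2632.
Producer surplus is the triangle above supply below P*: (1/2)(3.0526)(203.2632 - 188) = (1/2)(3.0526)(15.2632) = 23.2964.

23.30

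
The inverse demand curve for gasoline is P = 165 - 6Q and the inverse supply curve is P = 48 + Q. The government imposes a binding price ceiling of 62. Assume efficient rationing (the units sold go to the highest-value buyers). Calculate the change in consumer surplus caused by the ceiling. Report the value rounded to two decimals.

15.90

Without the control, 165 - 6Q = 48 + Q so Q* = 16.7143 and P* = 64.7143.
At the ceiling price 62, quantity supplied is (62 - 48)/1 = 14; supply is the short side, so Q = 14 trades at P = 62.
CS goes from (1/2)(16.7143)(100.2857) = 838.102 to 854 (computed as (165 - 62)(14) - (1/2)(6)(14)^2), a change of 15.898.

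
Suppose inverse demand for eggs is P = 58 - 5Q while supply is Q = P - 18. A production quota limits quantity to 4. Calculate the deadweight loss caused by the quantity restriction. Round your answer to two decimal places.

21.33

Rewriting supply in inverse form: P = 18 + Q.
Without the quota, 58 - 5Q = 18 + Q gives Q* = 6.6667.
At Q = 4 the demand price is 58 - 5(4) = 38 and the supply price is 18 + (4) = 22.
DWL = (1/2)(gap between curves at 4) x (Q* - 4) = (1/2)(16)(2.6667) = 21.3333.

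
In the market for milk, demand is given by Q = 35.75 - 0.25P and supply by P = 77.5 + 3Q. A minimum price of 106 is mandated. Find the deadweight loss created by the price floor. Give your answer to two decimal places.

Rewriting demand in inverse form: P = 143 - 4Q.
Free-market equilibrium: 143 - 4Q = 77.5 + 3Q gives Q* = 9.3571, P* = 105.5714.
At P = 106, buyers demand (143 - 106)/4 = 9.25 while sellers would supply more, so the quantity traded is 9.25 at price 106.
The lost-trades triangle has base Q* - 9.25 = 0.1071 and height equal to the gap between the curves at Q = 9.25, which is 106 - 105.25 = 0.75. DWL = (1/2)(0.1071)(0.75) = 0.0402.

0.04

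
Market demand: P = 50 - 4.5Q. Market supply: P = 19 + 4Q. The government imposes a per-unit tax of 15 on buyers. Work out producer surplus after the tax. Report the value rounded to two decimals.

Pre-tax equilibrium: 50 - 4.5Q = 19 + 4Q gives Q* = 3.6471, P* = 33.5882.
A tax on buyers shifts demand down by 15: (50 - 15) - 4.5Q = 19 + 4Q, so Q_t = 1.8824. Buyers pay P_b = 41.5294; sellers receive P_s = P_b - 15 = 26.5294.
PS = (1/2)(Q_t)(P_s - 19) = (1/2)(1.8824)(7.5294) = 7.0865.

7.09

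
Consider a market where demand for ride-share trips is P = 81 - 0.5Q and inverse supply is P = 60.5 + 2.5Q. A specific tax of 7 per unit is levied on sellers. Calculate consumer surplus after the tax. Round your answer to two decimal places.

Without the tax, 81 - 0.5Q = 60.5 + 2.5Q so Q* = 6.8333 and P* = 77.5833.
A tax on sellers shifts supply up by 7: 81 - 0.5Q = 60.5 + 2.5Q + 7, so Q_t = 4.5. Buyers pay P_b = 78.75; sellers receive P_s = P_b - 7 = 71.75.
CS = (1/2)(Q_t)(81 - P_b) = (1/2)(4.5)(2.25) = 5.0625.

5.06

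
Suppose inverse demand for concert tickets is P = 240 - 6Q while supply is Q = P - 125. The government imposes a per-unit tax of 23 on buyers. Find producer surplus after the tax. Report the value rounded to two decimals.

Rewriting supply in inverse form: P = 125 + Q.
Pre-tax equilibrium: 240 - 6Q = 125 + Q gives Q* = 16.4286, P* = 141.4286.
With the tax, buyers' net willingness to pay falls by 23: (240 - 23) - 6Q = 125 + Q, so Q_t = 13.1429. Buyers pay P_b = 161.1429; sellers receive P_s = P_b - 23 = 138.1429.
PS = (1/2)(Q_t)(P_s - 125) = (1/2)(13.1429)(13.1429) = 86.3673.

86.37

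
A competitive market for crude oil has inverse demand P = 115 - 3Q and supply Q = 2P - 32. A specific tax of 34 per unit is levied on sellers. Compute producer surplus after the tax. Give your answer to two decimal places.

Rewriting supply in inverse form: P = 16 + 0.5Q.
Without the tax, 115 - 3Q = 16 + 0.5Q so Q* = 28.2857 and P* = 30.1429.
A tax on sellers shifts supply up by 34: 115 - 3Q = 16 + 0.5Q + 34, so Q_t = 18.5714. Buyers pay P_b = 59.2857; sellers receive P_s = P_b - 34 = 25.2857.
Producer surplus is the triangle above supply below P_s: (1/2)(18.5714)(25.2857 - 16) = 86.2245.

86.22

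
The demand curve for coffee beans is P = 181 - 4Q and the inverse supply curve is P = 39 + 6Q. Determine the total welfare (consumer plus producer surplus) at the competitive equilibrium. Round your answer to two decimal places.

Equilibrium: 181 - 4Q = 39 + 6Q, so Q* = 14.2 and P* = 124.2.
Total surplus is the full triangle between the curves from 0 to Q*: (1/2)(14.2)(181 - 39) = 1008.2.

1008.20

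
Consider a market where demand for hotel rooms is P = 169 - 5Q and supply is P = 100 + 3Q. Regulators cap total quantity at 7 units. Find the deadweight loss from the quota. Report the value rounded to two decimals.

10.56

Unrestricted equilibrium: Q* = (169 - 100)/(5 + 3) = 8.625.
At Q = 7 the demand price is 169 - 5(7) = 134 and the supply price is 100 + 3(7) = 121.
DWL = (1/2)(gap between curves at 7) x (Q* - 7) = (1/2)(13)(1.625) = 10.5625.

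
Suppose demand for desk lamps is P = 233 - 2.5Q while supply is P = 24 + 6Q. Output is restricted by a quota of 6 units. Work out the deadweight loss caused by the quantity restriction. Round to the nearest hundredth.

Without the quota, 233 - 2.5Q = 24 + 6Q gives Q* = 24.5882.
At Q = 6 the demand price is 233 - 2.5(6) = 218 and the supply price is 24 + 6(6) = 60.
DWL = (1/2)(gap between curves at 6) x (Q* - 6) = (1/2)(158)(18.5882) = 1468.4706.

1468.47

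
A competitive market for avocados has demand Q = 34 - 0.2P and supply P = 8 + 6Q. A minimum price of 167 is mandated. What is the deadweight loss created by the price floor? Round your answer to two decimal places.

1097.69

Rewriting demand in inverse form: P = 170 - 5Q.
Free-market equilibrium: 170 - 5Q = 8 + 6Q gives Q* = 14.7273, P* = 96.3636.
At the floor price 167, quantity demanded is (170 - 167)/5 = 0.6; demand is the short side, so Q = 0.6 trades at P = 167.
At Q = 0.6 the demand price is 167 and the supply price is 11.6. Deadweight loss is the triangle between the curves from 0.6 to 14.7273: (1/2)(167 - 11.6)(14.7273 - 0.6) = 1097.6891.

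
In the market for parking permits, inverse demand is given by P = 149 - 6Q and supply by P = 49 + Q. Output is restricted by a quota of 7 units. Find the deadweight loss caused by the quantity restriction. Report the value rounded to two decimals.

185.79

Without the quota, 149 - 6Q = 49 + Q gives Q* = 14.2857.
At Q = 7 the demand price is 149 - 6(7) = 107 and the supply price is 49 + (7) = 56.
DWL = (1/2)(gap between curves at 7) x (Q* - 7) = (1/2)(51)(7.2857) = 185.7857.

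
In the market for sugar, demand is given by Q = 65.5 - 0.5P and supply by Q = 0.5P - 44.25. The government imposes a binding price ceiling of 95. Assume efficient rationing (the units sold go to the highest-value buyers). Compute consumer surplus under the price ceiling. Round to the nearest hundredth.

Rewriting demand in inverse form: P = 131 - 2Q.
Rewriting supply in inverse form: P = 88.5 + 2Q.
Without the control, 131 - 2Q = 88.5 + 2Q so Q* = 10.625 and P* = 109.75.
At P = 95, sellers supply (95 - 88.5)/2 = 3.25 while buyers want more, so the quantity traded is 3.25 at price 95.
The demand price at Q = 3.25 is 124.5. CS is the trapezoid between demand and 95 over [0, 3.25]: (1/2)[(131 - 95) + (124.5 - 95)](3.25) = 106.4375.

106.44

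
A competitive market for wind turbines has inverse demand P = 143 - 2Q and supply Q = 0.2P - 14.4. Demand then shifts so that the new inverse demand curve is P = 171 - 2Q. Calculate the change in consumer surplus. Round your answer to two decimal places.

97.14

Rewriting supply in inverse form: P = 72 + 5Q.
Initial equilibrium: Q_0 = 10.1429, P_0 = 122.7143; CS_0 = (1/2)(10.1429)(20.2857) = 102.8776, PS_0 = (1/2)(10.1429)(50.7143) = 257.1939.
New equilibrium: 171 - 2Q = 72 + 5Q gives Q_1 = 14.1429, P_1 = 142.7143; CS_1 = 200.0204, PS_1 = 500.051.
Change in consumer surplus = 200.0204 - 102.8776 = 97.1429.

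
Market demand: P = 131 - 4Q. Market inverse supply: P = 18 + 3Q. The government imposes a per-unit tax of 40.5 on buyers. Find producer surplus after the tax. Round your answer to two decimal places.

Without the tax, 131 - 4Q = 18 + 3Q so Q* = 16.1429 and P* = 66.4286.
A tax on buyers shifts demand down by 40.5: (131 - 40.5) - 4Q = 18 + 3Q, so Q_t = 10.3571. Buyers pay P_b = 89.5714; sellers receive P_s = P_b - 40.5 = 49.0714.
PS = (1/2)(Q_t)(P_s - 18) = (1/2)(10.3571)(31.0714) = 160.9056.

160.91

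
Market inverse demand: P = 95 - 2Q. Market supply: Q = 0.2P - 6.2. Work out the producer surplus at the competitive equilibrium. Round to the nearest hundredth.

Rewriting supply in inverse form: P = 31 + 5Q.
Setting demand equal to supply, 64 = 7Q, so Q* = 9.1429 and P* = 76.7143.
PS is the area between P* and the supply curve from 0 to Q*: (1/2)(9.1429)(45.7143) = 208.9796.

208.98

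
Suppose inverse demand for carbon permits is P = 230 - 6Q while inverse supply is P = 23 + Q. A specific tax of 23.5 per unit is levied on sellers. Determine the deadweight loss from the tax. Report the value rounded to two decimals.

39.45

Without the tax, 230 - 6Q = 23 + Q so Q* = 29.5714 and P* = 52.5714.
A tax on sellers shifts supply up by 23.5: 230 - 6Q = 23 + Q + 23.5, so Q_t = 26.2143. Buyers pay P_b = 72.7143; sellers receive P_s = P_b - 23.5 = 49.2143.
The welfare triangle lost has base Q* - Q_t = 3.3571 and height t = 23.5, so DWL = (1/2)(3.3571)(23.5) = 39.4464.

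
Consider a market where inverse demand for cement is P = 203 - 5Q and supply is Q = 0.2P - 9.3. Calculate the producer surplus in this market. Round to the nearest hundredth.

612.31

Rewriting supply in inverse form: P = 46.5 + 5Q.
Set 203 - 5Q = 46.5 + 5Q, which gives 156.5 = 10Q, so Q* = 15.65 and P* = 203 - 5(15.65) = 124.75.
Producer surplus is the triangle above supply below P*: (1/2)(15.65)(124.75 - 46.5) = (1/2)(15.65)(78.25) = 612.3062.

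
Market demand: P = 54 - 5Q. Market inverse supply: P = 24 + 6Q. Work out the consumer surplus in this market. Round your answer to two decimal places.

18.60

Set 54 - 5Q = 24 + 6Q, which gives 30 = 11Q, so Q* = 2.7273 and P* = 54 - 5(2.7273) = 40.3636.
CS is the area between the demand curve and P* from 0 to Q*: (1/2)(2.7273)(13.6364) = 18.595.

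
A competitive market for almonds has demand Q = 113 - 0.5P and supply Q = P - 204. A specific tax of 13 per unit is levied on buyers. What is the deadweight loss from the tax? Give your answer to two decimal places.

28.17

Rewriting demand in inverse form: P = 226 - 2Q.
Rewriting supply in inverse form: P = 204 + Q.
Pre-tax equilibrium: 226 - 2Q = 204 + Q gives Q* = 7.3333, P* = 211.3333.
With the tax, buyers' net willingness to pay falls by 13: (226 - 13) - 2Q = 204 + Q, so Q_t = 3. Buyers pay P_b = 220; sellers receive P_s = P_b - 13 = 207.
The welfare triangle lost has base Q* - Q_t = 4.3333 and height t = 13, so DWL = (1/2)(4.3333)(13) = 28.1667.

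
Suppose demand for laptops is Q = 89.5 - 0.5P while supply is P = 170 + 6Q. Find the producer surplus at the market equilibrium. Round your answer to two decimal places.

Rewriting demand in inverse form: P = 179 - 2Q.
Set 179 - 2Q = 170 + 6Q, which gives 9 = 8Q, so Q* = 1.125 and P* = 179 - 2(1.125) = 176.75.
The supply curve's price intercept is 170, so PS = (1/2)(Q*)(P* - 170) = (1/2)(1.125)(6.75) = 3.7969.

3.80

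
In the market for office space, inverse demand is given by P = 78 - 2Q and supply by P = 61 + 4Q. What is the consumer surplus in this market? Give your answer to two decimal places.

Setting demand equal to supply, 17 = 6Q, so Q* = 2.8333 and P* = 72.3333.
The demand choke price is 78, so CS = (1/2)(Q*)(78 - P*) = (1/2)(2.8333)(5.6667) = 8.0278.

8.03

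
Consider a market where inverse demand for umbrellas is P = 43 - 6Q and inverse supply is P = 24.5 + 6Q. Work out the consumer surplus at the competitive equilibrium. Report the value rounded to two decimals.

Setting demand equal to supply, 18.5 = 12Q, so Q* = 1.5417 and P* = 33.75.
The demand choke price is 43, so CS = (1/2)(Q*)(43 - P*) = (1/2)(1.5417)(9.25) = 7.1302.

7.13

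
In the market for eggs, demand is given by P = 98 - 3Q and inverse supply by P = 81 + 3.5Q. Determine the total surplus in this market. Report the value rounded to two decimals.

Equilibrium: 98 - 3Q = 81 + 3.5Q, so Q* = 2.6154 and P* = 90.1538.
CS = (1/2)(2.6154)(7.8462) = 10.2604 and PS = (1/2)(2.6154)(9.1538) = 11.9704, so total surplus = 22.2308.

22.23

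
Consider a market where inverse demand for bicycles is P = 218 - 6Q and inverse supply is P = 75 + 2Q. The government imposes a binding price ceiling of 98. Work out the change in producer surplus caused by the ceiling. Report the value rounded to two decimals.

Without the control, 218 - 6Q = 75 + 2Q so Q* = 17.875 and P* = 110.75.
At P = 98, sellers supply (98 - 75)/2 = 11.5 while buyers want more, so the quantity traded is 11.5 at price 98.
PS goes from (1/2)(17.875)(35.75) = 319.5156 to 132.25 (computed as (98 - 75)(11.5) - (1/2)(2)(11.5)^2), a change of -187.2656.

-187.27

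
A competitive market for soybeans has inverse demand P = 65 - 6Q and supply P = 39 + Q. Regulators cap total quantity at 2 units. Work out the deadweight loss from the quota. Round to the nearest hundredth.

Without the quota, 65 - 6Q = 39 + Q gives Q* = 3.7143.
At Q = 2 the demand price is 65 - 6(2) = 53 and the supply price is 39 + (2) = 41.
Deadweight loss is the triangle between the curves from 2 to 3.7143: (1/2)(53 - 41)(3.7143 - 2) = 10.2857.

10.29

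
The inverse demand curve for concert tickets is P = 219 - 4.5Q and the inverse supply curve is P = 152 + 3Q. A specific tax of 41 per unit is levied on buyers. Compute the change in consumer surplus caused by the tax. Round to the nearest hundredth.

Without the tax, 219 - 4.5Q = 152 + 3Q so Q* = 8.9333 and P* = 178.8.
With the tax, buyers' net willingness to pay falls by 41: (219 - 41) - 4.5Q = 152 + 3Q, so Q_t = 3.4667. Buyers pay P_b = 203.4; sellers receive P_s = P_b - 41 = 162.4.
Consumers lose the trapezoid between P* and P_b out to Q_t plus the triangle from Q_t to Q*: change in CS = 27.04 - 179.56 = -152.52.

-152.52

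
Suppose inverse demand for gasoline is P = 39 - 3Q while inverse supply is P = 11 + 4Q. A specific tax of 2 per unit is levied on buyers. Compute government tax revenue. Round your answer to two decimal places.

Pre-tax equilibrium: 39 - 3Q = 11 + 4Q gives Q* = 4, P* = 27.
A tax on buyers shifts demand down by 2: (39 - 2) - 3Q = 11 + 4Q, so Q_t = 3.7143. Buyers pay P_b = 27.8571; sellers receive P_s = P_b - 2 = 25.8571.
Tax revenue = t x Q_t = 2 x 3.7143 = 7.4286.

7.43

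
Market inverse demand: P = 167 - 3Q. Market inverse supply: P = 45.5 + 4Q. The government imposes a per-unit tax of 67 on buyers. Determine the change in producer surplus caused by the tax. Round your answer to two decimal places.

-481.31

Without the tax, 167 - 3Q = 45.5 + 4Q so Q* = 17.3571 and P* = 114.9286.
A tax on buyers shifts demand down by 67: (167 - 67) - 3Q = 45.5 + 4Q, so Q_t = 7.7857. Buyers pay P_b = 143.6429; sellers receive P_s = P_b - 67 = 76.6429.
PS falls from (1/2)(17.3571)(69.4286) = 602.5408 to (1/2)(7.7857)(31.1429) = 121.2347, a change of -481.3061.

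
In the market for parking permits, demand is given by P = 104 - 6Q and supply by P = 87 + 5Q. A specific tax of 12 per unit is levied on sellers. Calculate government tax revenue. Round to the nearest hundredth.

5.45

Pre-tax equilibrium: 104 - 6Q = 87 + 5Q gives Q* = 1.5455, P* = 94.7273.
A tax on sellers shifts supply up by 12: 104 - 6Q = 87 + 5Q + 12, so Q_t = 0.4545. Buyers pay P_b = 101.2727; sellers receive P_s = P_b - 12 = 89.2727.
Revenue is the tax times quantity traded: 12 x 0.4545 = 5.4545.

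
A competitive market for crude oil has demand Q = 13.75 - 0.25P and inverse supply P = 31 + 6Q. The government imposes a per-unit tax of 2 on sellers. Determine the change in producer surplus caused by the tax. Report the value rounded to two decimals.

-2.76

Rewriting demand in inverse form: P = 55 - 4Q.
Pre-tax equilibrium: 55 - 4Q = 31 + 6Q gives Q* = 2.4, P* = 45.4.
A tax on sellers shifts supply up by 2: 55 - 4Q = 31 + 6Q + 2, so Q_t = 2.2. Buyers pay P_b = 46.2; sellers receive P_s = P_b - 2 = 44.2.
Producers lose the trapezoid between P_s and P* out to Q_t plus the triangle from Q_t to Q*: change in PS = 14.52 - 17.28 = -2.76.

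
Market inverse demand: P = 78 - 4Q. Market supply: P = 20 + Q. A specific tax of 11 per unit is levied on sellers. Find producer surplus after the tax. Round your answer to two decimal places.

44.18

Without the tax, 78 - 4Q = 20 + Q so Q* = 11.6 and P* = 31.6.
With the tax, sellers need 11 more per unit: 78 - 4Q = 20 + Q + 11, so Q_t = 9.4. Buyers pay P_b = 40.4; sellers receive P_s = P_b - 11 = 29.4.
PS = (1/2)(Q_t)(P_s - 20) = (1/2)(9.4)(9.4) = 44.18.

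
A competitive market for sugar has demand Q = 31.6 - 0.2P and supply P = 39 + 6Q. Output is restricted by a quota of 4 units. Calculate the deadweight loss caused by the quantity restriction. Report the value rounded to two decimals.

Rewriting demand in inverse form: P = 158 - 5Q.
Without the quota, 158 - 5Q = 39 + 6Q gives Q* = 10.8182.
At Q = 4 the demand price is 158 - 5(4) = 138 and the supply price is 39 + 6(4) = 63.
Deadweight loss is the triangle between the curves from 4 to 10.8182: (1/2)(138 - 63)(10.8182 - 4) = 255.6818.

255.68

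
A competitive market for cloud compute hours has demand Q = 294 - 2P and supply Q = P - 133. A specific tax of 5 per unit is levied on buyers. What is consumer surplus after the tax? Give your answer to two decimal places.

Rewriting demand in inverse form: P = 147 - 0.5Q.
Rewriting supply in inverse form: P = 133 + Q.
Without the tax, 147 - 0.5Q = 133 + Q so Q* = 9.3333 and P* = 142.3333.
A tax on buyers shifts demand down by 5: (147 - 5) - 0.5Q = 133 + Q, so Q_t = 6. Buyers pay P_b = 144; sellers receive P_s = P_b - 5 = 139.
CS = (1/2)(Q_t)(147 - P_b) = (1/2)(6)(3) = 9.

9.00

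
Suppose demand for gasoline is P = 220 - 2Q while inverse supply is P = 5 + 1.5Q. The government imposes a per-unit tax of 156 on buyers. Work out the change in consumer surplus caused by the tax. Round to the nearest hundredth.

Without the tax, 220 - 2Q = 5 + 1.5Q so Q* = 61.4286 and P* = 97.1429.
With the tax, buyers' net willingness to pay falls by 156: (220 - 156) - 2Q = 5 + 1.5Q, so Q_t = 16.8571. Buyers pay P_b = 186.2857; sellers receive P_s = P_b - 156 = 30.2857.
CS falls from (1/2)(61.4286)(122.8571) = 3773.4694 to (1/2)(16.8571)(33.7143) = 284.1633, a change of -3489.3061.

-3489.31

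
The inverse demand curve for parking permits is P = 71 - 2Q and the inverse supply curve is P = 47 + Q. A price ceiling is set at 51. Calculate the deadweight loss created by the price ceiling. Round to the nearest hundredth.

Without the control, 71 - 2Q = 47 + Q so Q* = 8 and P* = 55.
At P = 51, sellers supply (51 - 47)/1 = 4 while buyers want more, so the quantity traded is 4 at price 51.
At Q = 4 the demand price is 63 and the supply price is 51. Deadweight loss is the triangle between the curves from 4 to 8: (1/2)(63 - 51)(8 - 4) = 24.

24.00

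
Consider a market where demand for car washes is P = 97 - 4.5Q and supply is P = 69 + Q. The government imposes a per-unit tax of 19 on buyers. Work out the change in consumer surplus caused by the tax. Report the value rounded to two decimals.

-52.29

Without the tax, 97 - 4.5Q = 69 + Q so Q* = 5.0909 and P* = 74.0909.
A tax on buyers shifts demand down by 19: (97 - 19) - 4.5Q = 69 + Q, so Q_t = 1.6364. Buyers pay P_b = 89.6364; sellers receive P_s = P_b - 19 = 70.6364.
CS falls from (1/2)(5.0909)(22.9091) = 58.314 to (1/2)(1.6364)(7.3636) = 6.0248, a change of -52.2893.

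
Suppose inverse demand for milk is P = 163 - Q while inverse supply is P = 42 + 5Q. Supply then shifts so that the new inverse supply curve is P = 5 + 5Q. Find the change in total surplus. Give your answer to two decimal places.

860.25

Initial equilibrium: Q_0 = 20.1667, P_0 = 142.8333; CS_0 = (1/2)(20.1667)(20.1667) = 203.3472, PS_0 = (1/2)(20.1667)(100.8333) = 1016.7361.
New equilibrium: 163 - Q = 5 + 5Q gives Q_1 = 26.3333, P_1 = 136.6667; CS_1 = 346.7222, PS_1 = 1733.6111.
Change in total surplus = (346.7222 + 1733.6111) - (203.3472 + 1016.7361) = 860.25.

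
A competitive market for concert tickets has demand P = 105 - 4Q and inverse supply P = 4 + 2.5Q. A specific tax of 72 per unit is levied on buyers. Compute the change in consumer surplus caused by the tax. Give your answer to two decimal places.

-443.08

Without the tax, 105 - 4Q = 4 + 2.5Q so Q* = 15.5385 and P* = 42.8462.
With the tax, buyers' net willingness to pay falls by 72: (105 - 72) - 4Q = 4 + 2.5Q, so Q_t = 4.4615. Buyers pay P_b = 87.1538; sellers receive P_s = P_b - 72 = 15.1538.
Consumers lose the trapezoid between P* and P_b out to Q_t plus the triangle from Q_t to Q*: change in CS = 39.8107 - 482.8876 = -443.0769.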